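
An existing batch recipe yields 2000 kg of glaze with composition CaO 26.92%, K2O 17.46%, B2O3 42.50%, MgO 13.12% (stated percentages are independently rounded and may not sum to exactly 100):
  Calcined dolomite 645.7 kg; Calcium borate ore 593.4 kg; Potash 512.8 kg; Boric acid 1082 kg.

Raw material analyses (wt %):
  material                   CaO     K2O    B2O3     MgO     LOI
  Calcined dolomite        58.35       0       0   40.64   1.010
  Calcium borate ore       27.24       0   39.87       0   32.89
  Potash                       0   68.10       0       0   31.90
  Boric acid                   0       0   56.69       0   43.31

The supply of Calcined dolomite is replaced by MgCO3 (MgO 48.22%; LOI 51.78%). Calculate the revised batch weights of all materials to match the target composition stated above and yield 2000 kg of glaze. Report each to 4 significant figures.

Revised batch per 2000 kg glaze:
  MgCO3: 544.2 kg
  Calcium borate ore: 1977 kg
  Potash: 512.8 kg
  Boric acid: 109.3 kg
Total batch = 3143 kg; LOI loss = 1143 kg

The intermediate values appear, rounded to 4 significant figures, as written; all internal work carries full float precision from first step to last; each reported result carries a single rounding. All derived quantities, which include net glass mass, four oxide percentages, totals, the yield, LOI, are recomputed at full precision, as quoted within either problem or answer, from the batch weights for 2000 kg of glass.
Per-oxide target masses for 2000 kg glaze:
  CaO: 26.92% × 2000 = 538.4 kg
  K2O: 17.46% × 2000 = 349.2 kg
  B2O3: 42.50% × 2000 = 850.0 kg
  MgO: 13.12% × 2000 = 262.4 kg
Oxide-by-oxide audit applying the batch weights above, under the basis named above (every target is met by its sum net of answer rounding effects):
  CaO: 1977·0.2724 = 538.5 kg (target 538.4 kg)
  K2O: 512.8·0.6810 = 349.2 kg (target 349.2 kg)
  B2O3: 1977·0.3987 + 109.3·0.5669 = 850.2 kg (target 850.0 kg)
  MgO: 544.2·0.4822 = 262.4 kg (target 262.4 kg)
Glass-mass closure: whole batch net of LOI = 2000 kg (summing oxide targets gives 2000 kg; the stated basis being 2000 kg — gaps are rounding artifacts).
Batch total: Σ batch = 3143 kg; LOI removed, Σ of batch·LOI: 1143 kg; as yield: glass ÷ batch → 63.64%.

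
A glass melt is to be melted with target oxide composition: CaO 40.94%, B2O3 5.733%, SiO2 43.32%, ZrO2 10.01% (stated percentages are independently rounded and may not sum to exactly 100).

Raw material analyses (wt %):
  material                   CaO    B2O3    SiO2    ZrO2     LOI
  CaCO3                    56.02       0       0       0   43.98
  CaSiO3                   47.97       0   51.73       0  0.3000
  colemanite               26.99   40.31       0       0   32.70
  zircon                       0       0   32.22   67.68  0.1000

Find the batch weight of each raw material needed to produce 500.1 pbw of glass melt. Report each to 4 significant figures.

Every computation keeps full precision in all steps — rounding to 4 significant figures applies to every working value as shown — every reported figure carries a single rounding; the derived quantities, including glass mass, LOI, totals, four oxide percentages, yield, are re-derived using the weight values for 500.1 pbw of glass in exact precision, as quoted within problem or answer.
Target oxide masses per 500.1 pbw glass melt:
  CaO: 40.94% × 500.1 = 204.7 pbw
  B2O3: 5.733% × 500.1 = 28.67 pbw
  SiO2: 43.32% × 500.1 = 216.6 pbw
  ZrO2: 10.01% × 500.1 = 50.06 pbw
Checking each oxide sum applying the batch weights above, relative to the basis at hand (delivered sums recover each target exact up to rounding of places):
  CaO: 12.04·0.5602 + 372.7·0.4797 + 71.13·0.2699 = 204.7 pbw (target 204.7 pbw)
  B2O3: 71.13·0.4031 = 28.67 pbw (target 28.67 pbw)
  SiO2: 372.7·0.5173 + 73.97·0.3222 = 216.6 pbw (target 216.6 pbw)
  ZrO2: 73.97·0.6768 = 50.06 pbw (target 50.06 pbw)
Mass balance on the glass: whole batch net of LOI = 500.1 pbw (the targets, summed, come to 500.1 pbw; with the basis standing at 500.1 pbw — any gap is answer rounding).
Total batch = Σ batch = 529.8 pbw; loss to ignition Σ batch·LOI = 29.75 pbw; yield, glass over the total, = 94.39%.

Batch per 500.1 pbw glass melt:
  CaCO3: 12.04 pbw
  CaSiO3: 372.7 pbw
  colemanite: 71.13 pbw
  zircon: 73.97 pbw
Total batch = 529.8 pbw; LOI loss = 29.75 pbw; yield = 94.39%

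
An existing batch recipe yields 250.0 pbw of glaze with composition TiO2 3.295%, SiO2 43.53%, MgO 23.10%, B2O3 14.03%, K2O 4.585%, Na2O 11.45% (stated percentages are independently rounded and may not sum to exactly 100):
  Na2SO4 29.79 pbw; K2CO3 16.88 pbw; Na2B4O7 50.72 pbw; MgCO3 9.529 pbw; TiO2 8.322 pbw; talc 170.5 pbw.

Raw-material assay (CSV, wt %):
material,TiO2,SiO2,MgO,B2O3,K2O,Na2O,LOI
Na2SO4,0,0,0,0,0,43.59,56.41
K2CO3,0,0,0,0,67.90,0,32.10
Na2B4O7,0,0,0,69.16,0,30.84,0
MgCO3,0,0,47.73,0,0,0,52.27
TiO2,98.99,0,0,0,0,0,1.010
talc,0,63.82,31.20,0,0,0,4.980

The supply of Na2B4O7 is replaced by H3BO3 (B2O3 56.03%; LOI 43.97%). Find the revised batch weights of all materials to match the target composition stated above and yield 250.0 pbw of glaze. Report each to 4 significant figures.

Every computation carries exact precision at all times; working values are shown rounded to 4 significant digits in the working. Every reported value is rounded exactly once — derived quantities are carried using the weight values at 250.0 pbw of glass at exact precision (yield, ignition loss, totals, glass mass, the six compositions) as they appear in problem or answer.
Target oxide masses per 250.0 pbw glaze:
  TiO2: 3.295% × 250.0 = 8.238 pbw
  SiO2: 43.53% × 250.0 = 108.8 pbw
  MgO: 23.10% × 250.0 = 57.75 pbw
  B2O3: 14.03% × 250.0 = 35.08 pbw
  K2O: 4.585% × 250.0 = 11.46 pbw
  Na2O: 11.45% × 250.0 = 28.62 pbw
Balance tally, oxide-wise, given the weights on record, under the basis named above (target by target, the sums agree given rounding of the digits):
  TiO2: 8.322·0.9899 = 8.238 pbw (target 8.238 pbw)
  SiO2: 170.5·0.6382 = 108.8 pbw (target 108.8 pbw)
  MgO: 9.529·0.4773 + 170.5·0.3120 = 57.74 pbw (target 57.75 pbw)
  B2O3: 62.60·0.5603 = 35.07 pbw (target 35.08 pbw)
  K2O: 16.88·0.6790 = 11.46 pbw (target 11.46 pbw)
  Na2O: 65.67·0.4359 = 28.63 pbw (target 28.62 pbw)
Glass mass check: batch total minus LOI = 250.0 pbw (summing oxide targets gives 250.0 pbw; versus the stated basis of 250.0 pbw — any gap is answer rounding).
Batch grand total — Σ batch = 333.5 pbw; Σ batch·LOI gives LOI loss = 83.54 pbw; yield, glass over the total, = 74.95%.

Revised batch per 250.0 pbw glaze:
  Na2SO4: 65.67 pbw
  K2CO3: 16.88 pbw
  H3BO3: 62.60 pbw
  MgCO3: 9.529 pbw
  TiO2: 8.322 pbw
  talc: 170.5 pbw
Total batch = 333.5 pbw; LOI loss = 83.54 pbw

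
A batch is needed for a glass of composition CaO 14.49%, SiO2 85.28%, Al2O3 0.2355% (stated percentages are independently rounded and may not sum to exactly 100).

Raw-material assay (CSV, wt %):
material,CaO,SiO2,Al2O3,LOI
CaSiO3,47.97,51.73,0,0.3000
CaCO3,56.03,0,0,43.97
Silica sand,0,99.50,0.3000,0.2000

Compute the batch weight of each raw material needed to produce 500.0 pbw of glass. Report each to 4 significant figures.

Batch per 500.0 pbw glass:
  CaSiO3: 69.33 pbw
  CaCO3: 69.95 pbw
  Silica sand: 392.5 pbw
Total batch = 531.8 pbw; LOI loss = 31.75 pbw; yield = 94.03%

Mid-chain values are displayed, rounded to 4 significant digits, at each printed step — all internal work maintains full float precision through every step; a single rounding finalizes every reported figure; all derived quantities are recomputed at full precision (the three compositions, yield, ignition loss, totals, glass mass) from the weighed amounts at 500.0 pbw of glass as they appear in the problem or answer text.
Target oxide masses per 500.0 pbw glass:
  CaO: 14.49% × 500.0 = 72.45 pbw
  SiO2: 85.28% × 500.0 = 426.4 pbw
  Al2O3: 0.2355% × 500.0 = 1.178 pbw
Oxide-by-oxide audit per the reported batch figures, at the basis given (sum by sum, the targets are met inside rounding margins):
  CaO: 69.33·0.4797 + 69.95·0.5603 = 72.45 pbw (target 72.45 pbw)
  SiO2: 69.33·0.5173 + 392.5·0.9950 = 426.4 pbw (target 426.4 pbw)
  Al2O3: 392.5·0.003000 = 1.177 pbw (target 1.178 pbw)
Glass-mass bookkeeping: the batch minus its LOI: 500.0 pbw (the Σ of target masses is 500.0 pbw; against the stated basis, 500.0 pbw — a pure rounding effect).
Adding the batch up: Σ batch = 531.8 pbw; ignition loss, Σ(batch × LOI) = 31.75 pbw; the yield ratio, glass ÷ batch: 94.03%.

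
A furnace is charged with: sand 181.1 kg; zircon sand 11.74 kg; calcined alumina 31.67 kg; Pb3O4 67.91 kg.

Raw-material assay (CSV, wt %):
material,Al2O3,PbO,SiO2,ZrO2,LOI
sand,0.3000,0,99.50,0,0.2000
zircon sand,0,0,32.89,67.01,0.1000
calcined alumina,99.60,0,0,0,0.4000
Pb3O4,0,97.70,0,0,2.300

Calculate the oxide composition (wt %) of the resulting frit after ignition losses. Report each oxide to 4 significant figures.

Glass mass = 290.4 kg (batch 292.4 − LOI 2.063).
Composition: Al2O3 11.05%, PbO 22.85%, SiO2 63.39%, ZrO2 2.709%

Intermediates appear rounded to four significant figures in the working — each numeric step keeps exact precision at every stage — every reported number is rounded exactly once — derived quantities (the four compositions, glass mass, the totals, yield, LOI) are recomputed at full float precision from the batch weights for 290.4 kg of glass, as they appear in problem or answer.
Oxide masses out of the charge:
  Al2O3: 181.1·0.003000 + 31.67·0.9960 = 32.09 kg
  PbO: 67.91·0.9770 = 66.35 kg
  SiO2: 181.1·0.9950 + 11.74·0.3289 = 184.1 kg
  ZrO2: 11.74·0.6701 = 7.867 kg
LOI: 181.1·0.002000 + 11.74·0.001000 + 31.67·0.004000 + 67.91·0.02300 = 2.063 kg
Resulting glass, batch − LOI: 292.4 − 2.063 = 290.4 kg (= Σ oxide masses)
wt % = oxide mass / glass mass × 100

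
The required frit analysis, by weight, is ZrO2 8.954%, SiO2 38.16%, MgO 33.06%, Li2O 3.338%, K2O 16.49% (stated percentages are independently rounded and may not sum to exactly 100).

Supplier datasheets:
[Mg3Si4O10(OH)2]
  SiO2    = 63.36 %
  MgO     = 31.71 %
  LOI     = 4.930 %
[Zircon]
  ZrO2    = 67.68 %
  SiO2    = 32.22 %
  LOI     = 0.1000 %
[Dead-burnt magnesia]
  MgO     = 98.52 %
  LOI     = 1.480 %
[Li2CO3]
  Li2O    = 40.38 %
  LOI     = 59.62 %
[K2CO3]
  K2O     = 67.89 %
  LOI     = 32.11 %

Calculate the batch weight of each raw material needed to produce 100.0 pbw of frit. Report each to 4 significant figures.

Batch per 100.0 pbw frit:
  Mg3Si4O10(OH)2: 53.50 pbw
  Zircon: 13.23 pbw
  Dead-burnt magnesia: 16.34 pbw
  Li2CO3: 8.266 pbw
  K2CO3: 24.29 pbw
Total batch = 115.6 pbw; LOI loss = 15.62 pbw; yield = 86.49%

Mid-chain values are shown (rounded to four significant digits) within the worked lines — every computation carries full precision end to end — exactly one rounding lands on each reported number; the derived quantities are computed at full float precision (the totals, LOI, glass mass, the yield, the five compositions) starting from the weights at 100.0 pbw of glass, precisely as stated by either problem or answer.
The oxide mass targets at 100.0 pbw frit:
  ZrO2: 8.954% × 100.0 = 8.954 pbw
  SiO2: 38.16% × 100.0 = 38.16 pbw
  MgO: 33.06% × 100.0 = 33.06 pbw
  Li2O: 3.338% × 100.0 = 3.338 pbw
  K2O: 16.49% × 100.0 = 16.49 pbw
Checking each oxide sum with the batch weights as given, relative to the basis at hand (delivered sums recover each target once rounding is allowed for):
  ZrO2: 13.23·0.6768 = 8.954 pbw (target 8.954 pbw)
  SiO2: 53.50·0.6336 + 13.23·0.3222 = 38.16 pbw (target 38.16 pbw)
  MgO: 53.50·0.3171 + 16.34·0.9852 = 33.06 pbw (target 33.06 pbw)
  Li2O: 8.266·0.4038 = 3.338 pbw (target 3.338 pbw)
  K2O: 24.29·0.6789 = 16.49 pbw (target 16.49 pbw)
Glass-mass sanity pass: the batch minus its LOI: 100.0 pbw (summing oxide targets gives 100.0 pbw; stated basis 100.0 pbw — any gap is answer rounding).
Whole-batch sum: Σ batch = 115.6 pbw; loss to ignition Σ batch·LOI = 15.62 pbw; glass ÷ batch gives a yield of 86.49%.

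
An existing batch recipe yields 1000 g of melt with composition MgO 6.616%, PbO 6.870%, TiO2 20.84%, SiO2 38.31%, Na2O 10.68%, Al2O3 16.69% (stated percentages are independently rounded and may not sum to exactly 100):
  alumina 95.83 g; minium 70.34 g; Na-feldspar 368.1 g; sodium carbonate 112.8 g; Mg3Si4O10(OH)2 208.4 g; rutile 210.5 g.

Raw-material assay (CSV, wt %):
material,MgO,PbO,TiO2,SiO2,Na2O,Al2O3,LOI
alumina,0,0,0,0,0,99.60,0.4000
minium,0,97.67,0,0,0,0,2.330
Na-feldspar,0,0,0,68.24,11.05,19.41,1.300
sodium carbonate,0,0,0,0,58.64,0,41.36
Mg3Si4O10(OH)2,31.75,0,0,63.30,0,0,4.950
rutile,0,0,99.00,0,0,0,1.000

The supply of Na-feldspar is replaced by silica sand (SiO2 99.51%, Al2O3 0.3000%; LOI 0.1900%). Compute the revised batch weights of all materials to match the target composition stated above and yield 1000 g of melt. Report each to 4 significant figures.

All internal work holds full float precision through every step — working values are shown rounded off to 4 significant digits across the worked steps; exactly one rounding goes into every reported result; derived quantities, which include net glass mass, six oxide percentages, LOI, the yield, the totals, are recomputed in exact precision, exactly as shown in problem or answer, starting from the weights on 1000 g of glass.
Target oxide masses per 1000 g melt:
  MgO: 6.616% × 1000 = 66.16 g
  PbO: 6.870% × 1000 = 68.70 g
  TiO2: 20.84% × 1000 = 208.4 g
  SiO2: 38.31% × 1000 = 383.1 g
  Na2O: 10.68% × 1000 = 106.8 g
  Al2O3: 16.69% × 1000 = 166.9 g
Balance tally, oxide-wise, on the weights just shown, for the quoted basis mass (summed amounts equal target values given rounding of the digits):
  MgO: 208.4·0.3175 = 66.17 g (target 66.16 g)
  PbO: 70.34·0.9767 = 68.70 g (target 68.70 g)
  TiO2: 210.5·0.9900 = 208.4 g (target 208.4 g)
  SiO2: 252.4·0.9951 + 208.4·0.6330 = 383.1 g (target 383.1 g)
  Na2O: 182.1·0.5864 = 106.8 g (target 106.8 g)
  Al2O3: 166.8·0.9960 + 252.4·0.003000 = 166.9 g (target 166.9 g)
Auditing the glass mass value: Σ batch − LOI loss = 1000 g (the Σ of target masses is 1000 g; against the stated basis, 1000 g — deltas are rounding alone).
Total batch = Σ batch = 1091 g; LOI removed, Σ of batch·LOI: 90.52 g; glass ÷ batch gives a yield of 91.70%.

Revised batch per 1000 g melt:
  alumina: 166.8 g
  minium: 70.34 g
  silica sand: 252.4 g
  sodium carbonate: 182.1 g
  Mg3Si4O10(OH)2: 208.4 g
  rutile: 210.5 g
Total batch = 1091 g; LOI loss = 90.52 g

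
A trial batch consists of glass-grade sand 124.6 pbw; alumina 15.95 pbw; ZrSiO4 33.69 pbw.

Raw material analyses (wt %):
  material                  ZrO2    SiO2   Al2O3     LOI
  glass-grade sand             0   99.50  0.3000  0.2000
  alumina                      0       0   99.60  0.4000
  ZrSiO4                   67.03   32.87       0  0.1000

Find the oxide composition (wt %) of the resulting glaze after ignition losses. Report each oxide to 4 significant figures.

Values along the way are printed with 4-significant-figure rounding as written. All arithmetic carries full float precision throughout — each reported number carries a single rounding. Derived quantities are computed starting from the weights for 173.9 pbw of glass at exact precision (net glass mass, ignition loss, the yield, totals, the three compositions), as given in question or answer.
Oxide masses out of the charge:
  ZrO2: 33.69·0.6703 = 22.58 pbw
  SiO2: 124.6·0.9950 + 33.69·0.3287 = 135.1 pbw
  Al2O3: 124.6·0.003000 + 15.95·0.9960 = 16.26 pbw
LOI: 124.6·0.002000 + 15.95·0.004000 + 33.69·0.001000 = 0.3467 pbw
The glass mass, total less LOI, = 174.2 − 0.3467 = 173.9 pbw (equal to the oxide-mass sum)
oxide / glass × 100 gives the wt %

Glass mass = 173.9 pbw (batch 174.2 − LOI 0.3467).
Composition: ZrO2 12.99%, SiO2 77.66%, Al2O3 9.351%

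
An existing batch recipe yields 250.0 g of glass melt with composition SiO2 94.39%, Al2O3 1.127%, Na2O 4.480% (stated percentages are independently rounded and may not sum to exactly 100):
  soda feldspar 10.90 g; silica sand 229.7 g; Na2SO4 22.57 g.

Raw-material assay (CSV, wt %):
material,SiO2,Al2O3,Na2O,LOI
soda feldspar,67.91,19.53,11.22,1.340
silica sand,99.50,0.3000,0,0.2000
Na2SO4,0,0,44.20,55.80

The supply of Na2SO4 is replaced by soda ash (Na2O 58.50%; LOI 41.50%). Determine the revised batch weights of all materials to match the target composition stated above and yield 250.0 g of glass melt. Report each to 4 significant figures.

Revised batch per 250.0 g glass melt:
  soda feldspar: 10.90 g
  silica sand: 229.7 g
  soda ash: 17.06 g
Total batch = 257.7 g; LOI loss = 7.685 g

Mid-chain values are shown, rounded to 4 significant digits, alongside each step. The working math keeps full float precision throughout — each reported value receives exactly one rounding; the derived quantities are computed from the weighed amounts at 250.0 g of glass in exact precision (LOI, totals, glass mass, the three compositions, the yield) as set out in problem or answer.
Oxide-by-oxide targets in 250.0 g glass melt:
  SiO2: 94.39% × 250.0 = 236.0 g
  Al2O3: 1.127% × 250.0 = 2.818 g
  Na2O: 4.480% × 250.0 = 11.20 g
Verifying the oxide balance applying the batch weights above, under the basis named above (oxide sums agree with the targets net of answer rounding effects):
  SiO2: 10.90·0.6791 + 229.7·0.9950 = 236.0 g (target 236.0 g)
  Al2O3: 10.90·0.1953 + 229.7·0.003000 = 2.818 g (target 2.818 g)
  Na2O: 10.90·0.1122 + 17.06·0.5850 = 11.20 g (target 11.20 g)
Consistency of the glass mass: batch total minus LOI = 250.0 g (per-oxide target masses sum to 250.0 g; stated basis 250.0 g — any gap is answer rounding).
Total batch = Σ batch = 257.7 g; Σ batch·LOI gives LOI loss = 7.685 g; yield = glass ÷ total batch = 97.02%.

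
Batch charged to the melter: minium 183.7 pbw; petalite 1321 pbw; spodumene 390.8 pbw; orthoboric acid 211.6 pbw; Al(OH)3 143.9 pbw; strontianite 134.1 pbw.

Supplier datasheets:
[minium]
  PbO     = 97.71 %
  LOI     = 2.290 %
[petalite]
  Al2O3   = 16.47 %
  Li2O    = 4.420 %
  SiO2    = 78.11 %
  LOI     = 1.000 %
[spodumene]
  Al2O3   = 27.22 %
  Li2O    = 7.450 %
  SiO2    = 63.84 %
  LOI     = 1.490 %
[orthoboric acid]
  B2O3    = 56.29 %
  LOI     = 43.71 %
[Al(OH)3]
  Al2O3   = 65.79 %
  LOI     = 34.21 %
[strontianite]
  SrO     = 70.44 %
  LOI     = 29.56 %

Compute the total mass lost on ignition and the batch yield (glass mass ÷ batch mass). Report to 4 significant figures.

LOI loss = 204.6 pbw; glass = 2181 pbw; yield = 91.42%

The whole derivation carries full precision at each step; the intermediate values are printed rounded to four significant figures in the printout. Each reported number is rounded exactly once; derived quantities (the totals, yield, net glass mass, LOI, the six compositions) are recomputed in full precision from the batch weights at 2181 pbw of glass precisely as stated by problem or answer.
Each material's LOI contribution:
  minium: 183.7 × 0.02290 = 4.207 pbw
  petalite: 1321 × 0.01000 = 13.21 pbw
  spodumene: 390.8 × 0.01490 = 5.823 pbw
  orthoboric acid: 211.6 × 0.4371 = 92.49 pbw
  Al(OH)3: 143.9 × 0.3421 = 49.23 pbw
  strontianite: 134.1 × 0.2956 = 39.64 pbw
Total LOI = 204.6 pbw
Glass = batch − LOI = 2385 − 204.6 = 2181 pbw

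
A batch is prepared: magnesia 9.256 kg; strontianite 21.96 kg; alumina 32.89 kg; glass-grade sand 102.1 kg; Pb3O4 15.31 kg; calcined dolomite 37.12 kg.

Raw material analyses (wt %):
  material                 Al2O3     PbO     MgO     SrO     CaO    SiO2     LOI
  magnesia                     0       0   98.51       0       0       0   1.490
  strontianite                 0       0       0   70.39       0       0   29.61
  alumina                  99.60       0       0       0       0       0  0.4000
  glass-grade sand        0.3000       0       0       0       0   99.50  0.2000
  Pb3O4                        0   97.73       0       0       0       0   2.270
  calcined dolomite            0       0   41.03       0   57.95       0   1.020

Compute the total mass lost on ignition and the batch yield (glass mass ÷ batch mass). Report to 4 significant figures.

Every computation holds full precision throughout. Intermediates appear, rounded to 4 significant figures, in the working — each reported value includes exactly one rounding — all derived quantities, including the six compositions, the totals, ignition loss, yield, net glass mass, are computed starting from the weights for 210.9 kg of glass in full precision, exactly as shown in the problem or the answer.
Each material's LOI contribution:
  magnesia: 9.256 × 0.01490 = 0.1379 kg
  strontianite: 21.96 × 0.2961 = 6.502 kg
  alumina: 32.89 × 0.004000 = 0.1316 kg
  glass-grade sand: 102.1 × 0.002000 = 0.2042 kg
  Pb3O4: 15.31 × 0.02270 = 0.3475 kg
  calcined dolomite: 37.12 × 0.01020 = 0.3786 kg
Total LOI = 7.702 kg
Glass = batch − LOI = 218.6 − 7.702 = 210.9 kg

LOI loss = 7.702 kg; glass = 210.9 kg; yield = 96.48%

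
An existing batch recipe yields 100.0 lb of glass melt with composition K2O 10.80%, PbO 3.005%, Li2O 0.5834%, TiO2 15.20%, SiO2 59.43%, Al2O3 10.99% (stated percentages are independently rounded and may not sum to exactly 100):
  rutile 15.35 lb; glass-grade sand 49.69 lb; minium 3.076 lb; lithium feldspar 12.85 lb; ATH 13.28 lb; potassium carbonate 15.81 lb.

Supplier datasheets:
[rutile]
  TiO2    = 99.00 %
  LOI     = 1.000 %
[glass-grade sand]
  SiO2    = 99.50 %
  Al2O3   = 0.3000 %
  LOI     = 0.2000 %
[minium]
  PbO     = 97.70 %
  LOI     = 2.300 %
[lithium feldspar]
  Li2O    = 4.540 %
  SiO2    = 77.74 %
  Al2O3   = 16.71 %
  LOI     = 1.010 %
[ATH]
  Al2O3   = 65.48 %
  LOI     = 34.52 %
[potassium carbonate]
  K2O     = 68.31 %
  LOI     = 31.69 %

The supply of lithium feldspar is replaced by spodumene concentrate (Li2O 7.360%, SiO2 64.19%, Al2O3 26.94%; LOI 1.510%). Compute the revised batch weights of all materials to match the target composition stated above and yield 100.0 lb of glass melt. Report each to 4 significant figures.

The working math keeps full precision all the way through; in-progress results are printed rounded to four significant digits between the steps — each reported value is rounded just once; derived quantities (ignition loss, yield, net glass mass, six oxide percentages, the totals) are computed at exact precision from the weighed amounts for 100.0 lb of glass as given in the question or the answer.
Target oxide masses per 100.0 lb glass melt:
  K2O: 10.80% × 100.0 = 10.80 lb
  PbO: 3.005% × 100.0 = 3.005 lb
  Li2O: 0.5834% × 100.0 = 0.5834 lb
  TiO2: 15.20% × 100.0 = 15.20 lb
  SiO2: 59.43% × 100.0 = 59.43 lb
  Al2O3: 10.99% × 100.0 = 10.99 lb
Balance tally, oxide-wise, on the weights just shown, on the stated basis (delivered sums recover each target net of answer rounding effects):
  K2O: 15.81·0.6831 = 10.80 lb (target 10.80 lb)
  PbO: 3.076·0.9770 = 3.005 lb (target 3.005 lb)
  Li2O: 7.927·0.07360 = 0.5834 lb (target 0.5834 lb)
  TiO2: 15.35·0.9900 = 15.20 lb (target 15.20 lb)
  SiO2: 54.61·0.9950 + 7.927·0.6419 = 59.43 lb (target 59.43 lb)
  Al2O3: 54.61·0.003000 + 7.927·0.2694 + 13.27·0.6548 = 10.99 lb (target 10.99 lb)
Glass-mass closure: total batch − LOI = 100.0 lb (targets for the oxides total 100.0 lb; against the stated basis, 100.0 lb — rounding explains the deltas).
Summing the batch: Σ batch = 110.0 lb; the LOI term Σ batch·LOI equals 10.04 lb; as yield: glass ÷ batch → 90.87%.

Revised batch per 100.0 lb glass melt:
  rutile: 15.35 lb
  glass-grade sand: 54.61 lb
  minium: 3.076 lb
  spodumene concentrate: 7.927 lb
  ATH: 13.27 lb
  potassium carbonate: 15.81 lb
Total batch = 110.0 lb; LOI loss = 10.04 lb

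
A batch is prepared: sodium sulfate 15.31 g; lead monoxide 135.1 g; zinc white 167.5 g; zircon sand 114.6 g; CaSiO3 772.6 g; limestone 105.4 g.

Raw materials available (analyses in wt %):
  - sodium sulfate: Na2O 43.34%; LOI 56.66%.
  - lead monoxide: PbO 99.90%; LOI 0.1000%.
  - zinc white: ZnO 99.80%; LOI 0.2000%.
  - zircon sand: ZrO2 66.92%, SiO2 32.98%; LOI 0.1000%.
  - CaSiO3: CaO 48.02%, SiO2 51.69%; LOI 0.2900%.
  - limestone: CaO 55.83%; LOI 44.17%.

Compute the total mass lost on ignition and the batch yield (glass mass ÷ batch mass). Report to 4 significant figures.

LOI loss = 58.06 g; glass = 1252 g; yield = 95.57%

In-progress results are displayed rounded to four significant digits on the page. Full float precision is maintained all the way through — every reported value receives exactly one rounding — all derived quantities, which include the yield, the six compositions, the totals, glass mass, LOI, are re-derived at full float precision, as set out in question or answer, using the weight values on 1252 g of glass.
Loss on ignition, line by line:
  sodium sulfate: 15.31 × 0.5666 = 8.675 g
  lead monoxide: 135.1 × 0.001000 = 0.1351 g
  zinc white: 167.5 × 0.002000 = 0.3350 g
  zircon sand: 114.6 × 0.001000 = 0.1146 g
  CaSiO3: 772.6 × 0.002900 = 2.241 g
  limestone: 105.4 × 0.4417 = 46.56 g
Total LOI = 58.06 g
Glass = batch − LOI = 1311 − 58.06 = 1252 g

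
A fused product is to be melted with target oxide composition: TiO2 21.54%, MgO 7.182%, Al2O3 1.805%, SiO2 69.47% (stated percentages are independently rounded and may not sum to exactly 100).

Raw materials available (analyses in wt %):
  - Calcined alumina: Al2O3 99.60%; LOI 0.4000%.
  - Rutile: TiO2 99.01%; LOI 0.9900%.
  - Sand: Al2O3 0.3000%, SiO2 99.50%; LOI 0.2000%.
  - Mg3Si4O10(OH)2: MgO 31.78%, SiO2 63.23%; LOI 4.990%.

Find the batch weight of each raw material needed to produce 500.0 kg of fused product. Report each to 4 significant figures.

Batch per 500.0 kg fused product:
  Calcined alumina: 8.226 kg
  Rutile: 108.8 kg
  Sand: 277.3 kg
  Mg3Si4O10(OH)2: 113.0 kg
Total batch = 507.3 kg; LOI loss = 7.303 kg; yield = 98.56%

Mid-chain values appear rounded to 4 significant digits at each printed step; the working math holds full precision in all steps. Each reported figure is rounded exactly once. All derived quantities, which include the four compositions, net glass mass, totals, LOI, yield, are recomputed at full float precision, as set out in problem or answer, from the weighed amounts on 500.0 kg of glass.
Target masses of each oxide per 500.0 kg fused product:
  TiO2: 21.54% × 500.0 = 107.7 kg
  MgO: 7.182% × 500.0 = 35.91 kg
  Al2O3: 1.805% × 500.0 = 9.025 kg
  SiO2: 69.47% × 500.0 = 347.4 kg
Balance tally, oxide-wise, using the reported weights, versus the basis set out (sum by sum, the targets are met modulo rounding of the values):
  TiO2: 108.8·0.9901 = 107.7 kg (target 107.7 kg)
  MgO: 113.0·0.3178 = 35.91 kg (target 35.91 kg)
  Al2O3: 8.226·0.9960 + 277.3·0.003000 = 9.025 kg (target 9.025 kg)
  SiO2: 277.3·0.9950 + 113.0·0.6323 = 347.4 kg (target 347.4 kg)
Auditing the glass mass value: the batch minus its LOI: 500.0 kg (oxide target masses add up to 500.0 kg; the stated basis being 500.0 kg — deltas are rounding alone).
Adding the batch up: Σ batch = 507.3 kg; ignition loss, Σ(batch × LOI) = 7.303 kg; the yield ratio, glass ÷ batch: 98.56%.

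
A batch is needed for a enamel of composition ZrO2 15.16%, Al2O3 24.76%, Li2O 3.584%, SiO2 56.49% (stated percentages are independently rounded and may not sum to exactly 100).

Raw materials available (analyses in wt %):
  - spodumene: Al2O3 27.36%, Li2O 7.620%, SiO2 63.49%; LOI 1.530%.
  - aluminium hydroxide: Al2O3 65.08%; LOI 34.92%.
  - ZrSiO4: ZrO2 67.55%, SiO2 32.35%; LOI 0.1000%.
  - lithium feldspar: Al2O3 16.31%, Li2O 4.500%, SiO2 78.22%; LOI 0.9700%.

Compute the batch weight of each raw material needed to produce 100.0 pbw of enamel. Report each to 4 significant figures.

Batch per 100.0 pbw enamel:
  spodumene: 18.95 pbw
  aluminium hydroxide: 18.16 pbw
  ZrSiO4: 22.44 pbw
  lithium feldspar: 47.56 pbw
Total batch = 107.1 pbw; LOI loss = 7.115 pbw; yield = 93.36%

Full precision is maintained from first step to last. Values along the way are displayed, with 4-significant-digit rounding, across the worked steps — every reported value is rounded only once; the derived quantities, which include LOI, glass mass, four oxide percentages, yield, totals, are rebuilt in full float precision, precisely as stated by the problem or the answer, from the weighed amounts for 100.0 pbw of glass.
Target oxide masses per 100.0 pbw enamel:
  ZrO2: 15.16% × 100.0 = 15.16 pbw
  Al2O3: 24.76% × 100.0 = 24.76 pbw
  Li2O: 3.584% × 100.0 = 3.584 pbw
  SiO2: 56.49% × 100.0 = 56.49 pbw
Oxide-by-oxide audit using the reported weights, on the stated basis (each sum matches its target mass net of answer rounding effects):
  ZrO2: 22.44·0.6755 = 15.16 pbw (target 15.16 pbw)
  Al2O3: 18.95·0.2736 + 18.16·0.6508 + 47.56·0.1631 = 24.76 pbw (target 24.76 pbw)
  Li2O: 18.95·0.07620 + 47.56·0.04500 = 3.584 pbw (target 3.584 pbw)
  SiO2: 18.95·0.6349 + 22.44·0.3235 + 47.56·0.7822 = 56.49 pbw (target 56.49 pbw)
Glass mass check: Σ batch − LOI loss = 99.99 pbw (summing oxide targets gives 99.99 pbw; versus the stated basis of 100.0 pbw — deltas are rounding alone).
Batch grand total — Σ batch = 107.1 pbw; ignition loss, Σ(batch × LOI) = 7.115 pbw; yield: glass divided by total = 93.36%.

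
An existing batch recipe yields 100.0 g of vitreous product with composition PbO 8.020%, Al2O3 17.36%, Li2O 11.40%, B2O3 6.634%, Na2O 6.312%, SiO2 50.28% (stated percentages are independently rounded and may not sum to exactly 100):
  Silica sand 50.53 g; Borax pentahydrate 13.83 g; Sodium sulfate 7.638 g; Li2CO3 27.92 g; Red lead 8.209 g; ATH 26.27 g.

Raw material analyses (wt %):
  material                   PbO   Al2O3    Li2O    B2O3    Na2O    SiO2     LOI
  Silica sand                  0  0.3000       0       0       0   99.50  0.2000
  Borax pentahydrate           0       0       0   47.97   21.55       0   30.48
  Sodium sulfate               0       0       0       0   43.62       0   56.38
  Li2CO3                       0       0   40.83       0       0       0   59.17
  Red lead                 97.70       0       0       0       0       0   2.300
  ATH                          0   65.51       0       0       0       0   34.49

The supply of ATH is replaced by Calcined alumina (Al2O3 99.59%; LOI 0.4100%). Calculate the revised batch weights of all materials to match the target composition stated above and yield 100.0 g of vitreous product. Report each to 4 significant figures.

Revised batch per 100.0 g vitreous product:
  Silica sand: 50.53 g
  Borax pentahydrate: 13.83 g
  Sodium sulfate: 7.638 g
  Li2CO3: 27.92 g
  Red lead: 8.209 g
  Calcined alumina: 17.28 g
Total batch = 125.4 g; LOI loss = 25.40 g

Exact precision is kept in all steps; rounding to 4 significant digits governs every working value as shown — every reported result is rounded only once. All derived quantities are computed from the batch weights per 100.0 g of glass in full float precision (net glass mass, LOI, the totals, yield, the six compositions) as written in either problem or answer.
The oxide mass targets at 100.0 g vitreous product:
  PbO: 8.020% × 100.0 = 8.020 g
  Al2O3: 17.36% × 100.0 = 17.36 g
  Li2O: 11.40% × 100.0 = 11.40 g
  B2O3: 6.634% × 100.0 = 6.634 g
  Na2O: 6.312% × 100.0 = 6.312 g
  SiO2: 50.28% × 100.0 = 50.28 g
Checking each oxide sum working from each reported weight, at the basis given (oxide sums agree with the targets within answer rounding):
  PbO: 8.209·0.9770 = 8.020 g (target 8.020 g)
  Al2O3: 50.53·0.003000 + 17.28·0.9959 = 17.36 g (target 17.36 g)
  Li2O: 27.92·0.4083 = 11.40 g (target 11.40 g)
  B2O3: 13.83·0.4797 = 6.634 g (target 6.634 g)
  Na2O: 13.83·0.2155 + 7.638·0.4362 = 6.312 g (target 6.312 g)
  SiO2: 50.53·0.9950 = 50.28 g (target 50.28 g)
Glass-mass closure: the batch minus its LOI: 100.0 g (the Σ of target masses is 100.0 g; with the basis standing at 100.0 g — a pure rounding effect).
Batch grand total — Σ batch = 125.4 g; Σ batch·LOI gives LOI loss = 25.40 g; as yield: glass ÷ batch → 79.74%.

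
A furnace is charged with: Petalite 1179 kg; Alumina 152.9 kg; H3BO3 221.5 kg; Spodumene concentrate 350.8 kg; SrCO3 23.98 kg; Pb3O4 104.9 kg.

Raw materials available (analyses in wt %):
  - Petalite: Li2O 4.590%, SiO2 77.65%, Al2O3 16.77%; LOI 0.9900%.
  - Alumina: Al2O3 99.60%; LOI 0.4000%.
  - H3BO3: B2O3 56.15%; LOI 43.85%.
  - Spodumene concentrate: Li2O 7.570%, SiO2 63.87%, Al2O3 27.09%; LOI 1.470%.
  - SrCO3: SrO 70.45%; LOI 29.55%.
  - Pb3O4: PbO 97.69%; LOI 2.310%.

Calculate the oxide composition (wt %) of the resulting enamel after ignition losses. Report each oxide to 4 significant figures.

Each numeric step holds exact precision through the solve; intermediates are displayed, with 4-significant-digit rounding, within the worked lines; every reported value is rounded just once; derived quantities are computed at exact precision (the yield, ignition loss, the six compositions, the totals, net glass mass) from the weighed amounts per 1909 kg of glass exactly as printed in the question or the answer.
Mass of each oxide from the mix:
  Li2O: 1179·0.04590 + 350.8·0.07570 = 80.67 kg
  SrO: 23.98·0.7045 = 16.89 kg
  B2O3: 221.5·0.5615 = 124.4 kg
  PbO: 104.9·0.9769 = 102.5 kg
  SiO2: 1179·0.7765 + 350.8·0.6387 = 1140 kg
  Al2O3: 1179·0.1677 + 152.9·0.9960 + 350.8·0.2709 = 445.0 kg
LOI: 1179·0.009900 + 152.9·0.004000 + 221.5·0.4385 + 350.8·0.01470 + 23.98·0.2955 + 104.9·0.02310 = 124.1 kg
Glass = total batch minus LOI = 2033 − 124.1 = 1909 kg (matching Σ of the oxides)
each wt % is 100 × oxide ÷ glass

Glass mass = 1909 kg (batch 2033 − LOI 124.1).
Composition: Li2O 4.226%, SrO 0.8850%, B2O3 6.515%, PbO 5.368%, SiO2 59.69%, Al2O3 23.31%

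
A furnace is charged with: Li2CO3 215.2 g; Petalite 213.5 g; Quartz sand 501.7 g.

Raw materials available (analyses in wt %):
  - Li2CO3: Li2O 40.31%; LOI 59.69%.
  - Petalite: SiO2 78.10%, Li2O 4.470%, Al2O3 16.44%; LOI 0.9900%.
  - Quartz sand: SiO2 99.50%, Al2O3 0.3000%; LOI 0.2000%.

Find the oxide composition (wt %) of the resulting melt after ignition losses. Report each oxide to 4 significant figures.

Glass mass = 798.8 g (batch 930.4 − LOI 131.6).
Composition: SiO2 83.36%, Li2O 12.05%, Al2O3 4.582%

Values along the way appear, rounded to four significant digits, in the printout. The working math carries full precision at all times; every reported number receives exactly one rounding. The derived quantities are rebuilt in exact precision (yield, net glass mass, ignition loss, three oxide percentages, the totals) using the weight values on 798.8 g of glass as they appear in the problem or answer text.
Oxide-by-oxide delivered mass:
  SiO2: 213.5·0.7810 + 501.7·0.9950 = 665.9 g
  Li2O: 215.2·0.4031 + 213.5·0.04470 = 96.29 g
  Al2O3: 213.5·0.1644 + 501.7·0.003000 = 36.60 g
LOI: 215.2·0.5969 + 213.5·0.009900 + 501.7·0.002000 = 131.6 g
Net of LOI, the glass mass = 930.4 − 131.6 = 798.8 g (= Σ oxide masses)
wt % = 100 × oxide mass / glass mass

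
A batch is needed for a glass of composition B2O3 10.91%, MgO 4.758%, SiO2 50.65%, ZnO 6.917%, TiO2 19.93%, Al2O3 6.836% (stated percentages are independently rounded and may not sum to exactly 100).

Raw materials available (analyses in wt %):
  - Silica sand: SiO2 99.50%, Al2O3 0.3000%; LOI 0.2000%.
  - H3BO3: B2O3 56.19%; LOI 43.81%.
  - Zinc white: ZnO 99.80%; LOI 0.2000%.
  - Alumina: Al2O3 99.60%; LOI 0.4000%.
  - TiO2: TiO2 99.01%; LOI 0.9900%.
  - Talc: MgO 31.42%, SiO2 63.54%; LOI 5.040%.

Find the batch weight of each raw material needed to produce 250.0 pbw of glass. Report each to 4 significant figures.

Each numeric step maintains full float precision end to end. In-progress results appear, rounded to 4 significant figures, on the page. Every reported value is rounded once only. Derived quantities (LOI, net glass mass, the six compositions, totals, the yield) are re-derived in exact precision from the batch weights on 250.0 pbw of glass, exactly as shown in the problem or answer text.
The oxide mass targets at 250.0 pbw glass:
  B2O3: 10.91% × 250.0 = 27.28 pbw
  MgO: 4.758% × 250.0 = 11.90 pbw
  SiO2: 50.65% × 250.0 = 126.6 pbw
  ZnO: 6.917% × 250.0 = 17.29 pbw
  TiO2: 19.93% × 250.0 = 49.82 pbw
  Al2O3: 6.836% × 250.0 = 17.09 pbw
Verifying the oxide balance from the weights as reported, versus the basis set out (each sum matches its target mass net of answer rounding effects):
  B2O3: 48.54·0.5619 = 27.27 pbw (target 27.28 pbw)
  MgO: 37.86·0.3142 = 11.90 pbw (target 11.90 pbw)
  SiO2: 103.1·0.9950 + 37.86·0.6354 = 126.6 pbw (target 126.6 pbw)
  ZnO: 17.33·0.9980 = 17.30 pbw (target 17.29 pbw)
  TiO2: 50.32·0.9901 = 49.82 pbw (target 49.82 pbw)
  Al2O3: 103.1·0.003000 + 16.85·0.9960 = 17.09 pbw (target 17.09 pbw)
Auditing the glass mass value: whole batch net of LOI = 250.0 pbw (oxide target masses add up to 250.0 pbw; basis as stated: 250.0 pbw — rounding explains the deltas).
Batch grand total — Σ batch = 274.0 pbw; loss to ignition Σ batch·LOI = 23.98 pbw; the yield ratio, glass ÷ batch: 91.25%.

Batch per 250.0 pbw glass:
  Silica sand: 103.1 pbw
  H3BO3: 48.54 pbw
  Zinc white: 17.33 pbw
  Alumina: 16.85 pbw
  TiO2: 50.32 pbw
  Talc: 37.86 pbw
Total batch = 274.0 pbw; LOI loss = 23.98 pbw; yield = 91.25%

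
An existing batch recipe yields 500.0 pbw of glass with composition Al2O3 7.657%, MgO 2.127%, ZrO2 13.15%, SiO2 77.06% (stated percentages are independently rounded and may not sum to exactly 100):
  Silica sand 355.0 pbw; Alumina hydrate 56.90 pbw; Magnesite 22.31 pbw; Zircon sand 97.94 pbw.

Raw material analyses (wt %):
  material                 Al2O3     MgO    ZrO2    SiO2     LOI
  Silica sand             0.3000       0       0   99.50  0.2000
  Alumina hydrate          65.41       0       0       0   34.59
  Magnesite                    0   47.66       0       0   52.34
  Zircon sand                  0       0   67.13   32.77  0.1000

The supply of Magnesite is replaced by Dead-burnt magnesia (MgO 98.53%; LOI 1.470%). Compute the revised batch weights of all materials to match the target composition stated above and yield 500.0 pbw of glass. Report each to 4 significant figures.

Revised batch per 500.0 pbw glass:
  Silica sand: 355.0 pbw
  Alumina hydrate: 56.90 pbw
  Dead-burnt magnesia: 10.79 pbw
  Zircon sand: 97.94 pbw
Total batch = 520.6 pbw; LOI loss = 20.65 pbw

All internal work runs at full precision at every stage — values along the way are shown, rounded to four significant digits, in the printout — every reported number is rounded exactly once — all derived quantities, which include the yield, LOI, net glass mass, the four compositions, totals, are re-derived in full precision, precisely as stated by either problem or answer, from the batch weights per 500.0 pbw of glass.
Per-oxide target masses for 500.0 pbw glass:
  Al2O3: 7.657% × 500.0 = 38.28 pbw
  MgO: 2.127% × 500.0 = 10.64 pbw
  ZrO2: 13.15% × 500.0 = 65.75 pbw
  SiO2: 77.06% × 500.0 = 385.3 pbw
Mass-balance tally per oxide given the weights on record, versus the basis set out (sums match the target masses given rounding of the digits):
  Al2O3: 355.0·0.003000 + 56.90·0.6541 = 38.28 pbw (target 38.28 pbw)
  MgO: 10.79·0.9853 = 10.63 pbw (target 10.64 pbw)
  ZrO2: 97.94·0.6713 = 65.75 pbw (target 65.75 pbw)
  SiO2: 355.0·0.9950 + 97.94·0.3277 = 385.3 pbw (target 385.3 pbw)
Glass-mass sanity pass: the batch minus its LOI: 500.0 pbw (per-oxide target masses sum to 500.0 pbw; against the stated basis, 500.0 pbw — deltas are rounding alone).
Whole-batch sum: Σ batch = 520.6 pbw; Σ batch·LOI gives LOI loss = 20.65 pbw; the yield ratio, glass ÷ batch: 96.03%.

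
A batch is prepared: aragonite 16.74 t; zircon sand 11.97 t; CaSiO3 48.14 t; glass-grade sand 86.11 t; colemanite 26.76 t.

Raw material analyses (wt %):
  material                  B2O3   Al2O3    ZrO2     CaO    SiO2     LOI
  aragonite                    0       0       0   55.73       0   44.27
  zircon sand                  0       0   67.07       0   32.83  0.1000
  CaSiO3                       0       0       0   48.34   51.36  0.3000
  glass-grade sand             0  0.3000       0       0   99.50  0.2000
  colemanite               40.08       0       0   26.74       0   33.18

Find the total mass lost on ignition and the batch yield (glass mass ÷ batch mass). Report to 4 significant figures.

All internal work maintains full float precision in all steps — rounding to four significant figures governs every mid-chain value as shown. A single rounding produces every reported figure. Derived quantities, which include net glass mass, totals, the yield, the five compositions, ignition loss, are re-derived at full precision, as they appear in question or answer, from the batch weights on 173.1 t of glass.
Ignition loss by material:
  aragonite: 16.74 × 0.4427 = 7.411 t
  zircon sand: 11.97 × 0.001000 = 0.01197 t
  CaSiO3: 48.14 × 0.003000 = 0.1444 t
  glass-grade sand: 86.11 × 0.002000 = 0.1722 t
  colemanite: 26.76 × 0.3318 = 8.879 t
Total LOI = 16.62 t
Glass = batch − LOI = 189.7 − 16.62 = 173.1 t

LOI loss = 16.62 t; glass = 173.1 t; yield = 91.24%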